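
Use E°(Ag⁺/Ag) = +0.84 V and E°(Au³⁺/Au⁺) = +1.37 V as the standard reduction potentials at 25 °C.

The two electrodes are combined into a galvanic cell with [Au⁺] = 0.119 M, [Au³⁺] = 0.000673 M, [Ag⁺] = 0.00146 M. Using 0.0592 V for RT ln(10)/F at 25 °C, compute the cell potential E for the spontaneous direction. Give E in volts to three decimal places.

Au³⁺/Au⁺ is the cathode (higher E°), Ag⁺/Ag the anode: E°cell = +1.37 − (+0.84) = +0.53 V, n = 2.
Overall: Au³⁺(aq) + 2 Ag(s) → Au⁺(aq) + 2 Ag⁺(aq)
Q = [Au⁺]·[Ag⁺]^2 / ([Au³⁺]); log Q = -3.424.
E = E° − (0.0592/n) log Q = +0.53 − (0.0592/2)(-3.424) = +0.631 V.

+0.631 V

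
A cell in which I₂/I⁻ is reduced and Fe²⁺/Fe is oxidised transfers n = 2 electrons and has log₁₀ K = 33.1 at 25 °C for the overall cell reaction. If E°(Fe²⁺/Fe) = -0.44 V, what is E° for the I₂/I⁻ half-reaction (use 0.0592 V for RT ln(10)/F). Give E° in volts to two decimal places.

+0.54 V

E°cell = (0.0592/n)·log K = (0.0592/2)(33.1) = +0.980 V.
Since I₂/I⁻ is the cathode and Fe²⁺/Fe the anode, E°cell = E°(I₂/I⁻) − E°(Fe²⁺/Fe).
So E°(I₂/I⁻) = E°cell + E°(Fe²⁺/Fe) = +0.980 + (-0.44) = +0.54 V.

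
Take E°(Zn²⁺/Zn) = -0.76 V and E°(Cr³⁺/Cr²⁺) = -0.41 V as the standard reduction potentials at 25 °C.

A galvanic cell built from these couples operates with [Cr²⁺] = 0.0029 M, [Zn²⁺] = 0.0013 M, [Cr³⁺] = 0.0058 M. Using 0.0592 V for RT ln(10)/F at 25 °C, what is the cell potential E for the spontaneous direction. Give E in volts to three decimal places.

+0.453 V

Cr³⁺/Cr²⁺ is the cathode (higher E°), Zn²⁺/Zn the anode: E°cell = -0.41 − (-0.76) = +0.35 V, n = 2.
Overall: 2 Cr³⁺(aq) + Zn(s) → 2 Cr²⁺(aq) + Zn²⁺(aq)
Q = [Cr²⁺]^2·[Zn²⁺] / ([Cr³⁺]^2); log Q = -3.488.
E = E° − (0.0592/n) log Q = +0.35 − (0.0592/2)(-3.488) = +0.453 V.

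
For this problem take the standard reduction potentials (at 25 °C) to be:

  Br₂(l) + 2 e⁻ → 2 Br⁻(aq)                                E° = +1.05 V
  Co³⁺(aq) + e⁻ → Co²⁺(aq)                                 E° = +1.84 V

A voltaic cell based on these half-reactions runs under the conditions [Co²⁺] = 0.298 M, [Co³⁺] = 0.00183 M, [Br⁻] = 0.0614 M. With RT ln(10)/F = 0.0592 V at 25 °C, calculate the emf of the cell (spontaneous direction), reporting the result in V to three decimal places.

Co³⁺/Co²⁺ is the cathode (higher E°), Br₂/Br⁻ the anode: E°cell = +1.84 − (+1.05) = +0.79 V, n = 2.
Overall: 2 Co³⁺(aq) + 2 Br⁻(aq) → 2 Co²⁺(aq) + Br₂(l)
Q = [Co²⁺]^2 / ([Co³⁺]^2·[Br⁻]^2); log Q = 6.847.
E = E° − (0.0592/n) log Q = +0.79 − (0.0592/2)(6.847) = +0.587 V.

+0.587 V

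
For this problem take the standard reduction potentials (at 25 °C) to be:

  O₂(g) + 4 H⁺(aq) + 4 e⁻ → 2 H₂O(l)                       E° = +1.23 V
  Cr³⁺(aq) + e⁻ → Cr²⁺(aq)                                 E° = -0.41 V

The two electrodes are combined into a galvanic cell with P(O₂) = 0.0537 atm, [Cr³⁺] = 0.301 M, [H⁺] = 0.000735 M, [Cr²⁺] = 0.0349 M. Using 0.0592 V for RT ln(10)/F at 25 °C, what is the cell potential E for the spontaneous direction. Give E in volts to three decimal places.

+1.380 V

O₂/H₂O is the cathode (higher E°), Cr³⁺/Cr²⁺ the anode: E°cell = +1.23 − (-0.41) = +1.64 V, n = 4.
Overall: O₂(g) + 4 H⁺(aq) + 4 Cr²⁺(aq) → 2 H₂O(l) + 4 Cr³⁺(aq)
Q = [Cr³⁺]^4 / (P(O₂)·[H⁺]^4·[Cr²⁺]^4); log Q = 17.548.
E = E° − (0.0592/n) log Q = +1.64 − (0.0592/4)(17.548) = +1.380 V.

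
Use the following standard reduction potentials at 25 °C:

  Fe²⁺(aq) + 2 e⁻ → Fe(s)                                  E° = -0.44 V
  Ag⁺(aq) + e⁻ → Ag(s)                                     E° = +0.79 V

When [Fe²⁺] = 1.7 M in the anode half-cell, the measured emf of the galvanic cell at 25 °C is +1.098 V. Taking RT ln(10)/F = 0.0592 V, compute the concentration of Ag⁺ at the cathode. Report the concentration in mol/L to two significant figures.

0.0077 M

Ag⁺/Ag is the cathode, Fe²⁺/Fe the anode: E°cell = +1.23 V, n = 2.
Overall reaction: 2 Ag⁺(aq) + Fe(s) → 2 Ag(s) + Fe²⁺(aq); Q = [Fe²⁺]^1/[Ag⁺]^2.
From E = E° − (0.0592/n) log Q: log Q = (E° − E)·n/0.0592 = (+1.23 − (+1.098))·2/0.0592 = 4.4595.
So 2·log[Ag⁺] = 1·log(1.7) − log Q = 0.2304 − (4.4595) = -4.2291; log[Ag⁺] = -4.2291 / 2 = -2.1145; [Ag⁺] = 10^(-2.1145) ≈ 0.0077 M.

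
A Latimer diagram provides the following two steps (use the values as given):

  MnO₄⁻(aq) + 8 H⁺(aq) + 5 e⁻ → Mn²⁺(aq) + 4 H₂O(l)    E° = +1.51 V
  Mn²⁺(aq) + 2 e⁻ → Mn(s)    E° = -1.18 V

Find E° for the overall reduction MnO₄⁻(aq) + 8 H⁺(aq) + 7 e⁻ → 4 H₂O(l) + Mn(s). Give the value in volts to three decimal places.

+0.741 V

Adding the free-energy changes (−nFE°) of the two steps gives −n₃FE°₃ = −n₁FE°₁ − n₂FE°₂.
E°₃ = (5×+1.51 + 2×-1.18) / 7 = (+5.190) / 7 = +0.741 V.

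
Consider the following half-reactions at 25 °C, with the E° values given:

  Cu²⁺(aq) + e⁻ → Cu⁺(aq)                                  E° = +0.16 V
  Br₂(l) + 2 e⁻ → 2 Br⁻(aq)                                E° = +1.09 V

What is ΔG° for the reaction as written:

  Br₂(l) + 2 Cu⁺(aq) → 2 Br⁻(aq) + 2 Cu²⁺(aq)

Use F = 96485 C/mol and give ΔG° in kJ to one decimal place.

-179.5 kJ

As written, Br₂/Br⁻ is reduced (cathode) and Cu²⁺/Cu⁺ is oxidised (anode), so E°cell = (+1.09) − (+0.16) = +0.93 V.
Balancing electrons gives n = 2.
ΔG° = −nFE° = −(2)(96485)(+0.93) = -179,462 J = -179.5 kJ.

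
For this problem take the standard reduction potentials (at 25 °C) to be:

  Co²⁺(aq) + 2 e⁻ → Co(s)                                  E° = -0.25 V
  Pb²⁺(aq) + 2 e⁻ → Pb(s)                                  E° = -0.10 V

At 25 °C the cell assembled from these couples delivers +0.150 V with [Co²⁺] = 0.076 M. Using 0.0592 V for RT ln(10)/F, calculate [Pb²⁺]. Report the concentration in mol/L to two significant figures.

Pb²⁺/Pb is the cathode, Co²⁺/Co the anode: E°cell = +0.15 V, n = 2.
Overall reaction: Pb²⁺(aq) + Co(s) → Pb(s) + Co²⁺(aq); Q = [Co²⁺]^1/[Pb²⁺]^1.
From E = E° − (0.0592/n) log Q: log Q = (E° − E)·n/0.0592 = (+0.15 − (+0.150))·2/0.0592 = 0.0000.
So 1·log[Pb²⁺] = 1·log(0.076) − log Q = -1.1192 − (0.0000) = -1.1192; [Pb²⁺] = 10^(-1.1192) ≈ 0.076 M.

0.076 M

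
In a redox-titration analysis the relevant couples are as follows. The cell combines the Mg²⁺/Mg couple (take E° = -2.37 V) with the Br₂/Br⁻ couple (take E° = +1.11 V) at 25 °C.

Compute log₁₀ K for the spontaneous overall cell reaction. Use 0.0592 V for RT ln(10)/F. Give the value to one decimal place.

117.6

Cathode: Br₂/Br⁻; anode: Mg²⁺/Mg. E°cell = +3.48 V, n = 2.
log K = nE°cell / 0.0592 = (2)(+3.48) / 0.0592 = 117.6.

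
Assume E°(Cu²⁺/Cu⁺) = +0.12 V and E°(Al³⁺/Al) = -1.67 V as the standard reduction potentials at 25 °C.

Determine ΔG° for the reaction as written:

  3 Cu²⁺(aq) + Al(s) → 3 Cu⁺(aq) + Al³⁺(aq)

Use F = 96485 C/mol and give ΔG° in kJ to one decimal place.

As written, Cu²⁺/Cu⁺ is reduced (cathode) and Al³⁺/Al is oxidised (anode), so E°cell = (+0.12) − (-1.67) = +1.79 V.
Balancing electrons gives n = 3.
ΔG° = −nFE° = −(3)(96485)(+1.79) = -518,124 J = -518.1 kJ.

-518.1 kJ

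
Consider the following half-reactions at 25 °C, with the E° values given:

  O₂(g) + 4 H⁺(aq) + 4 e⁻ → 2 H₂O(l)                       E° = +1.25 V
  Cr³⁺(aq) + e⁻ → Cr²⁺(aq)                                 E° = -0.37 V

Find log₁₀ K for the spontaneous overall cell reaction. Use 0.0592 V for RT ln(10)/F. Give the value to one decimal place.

Cathode: O₂/H₂O; anode: Cr³⁺/Cr²⁺. E°cell = +1.62 V, n = 4.
log K = nE°cell / 0.0592 = (4)(+1.62) / 0.0592 = 109.5.

109.5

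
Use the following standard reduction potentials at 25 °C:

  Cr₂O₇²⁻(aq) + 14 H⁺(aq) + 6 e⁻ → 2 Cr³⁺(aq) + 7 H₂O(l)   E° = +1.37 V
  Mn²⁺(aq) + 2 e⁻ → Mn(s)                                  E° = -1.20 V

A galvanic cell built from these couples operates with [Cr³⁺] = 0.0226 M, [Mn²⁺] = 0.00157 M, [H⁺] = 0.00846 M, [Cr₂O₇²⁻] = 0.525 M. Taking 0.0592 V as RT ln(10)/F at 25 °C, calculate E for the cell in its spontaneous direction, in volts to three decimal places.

+2.396 V

Cr₂O₇²⁻/Cr³⁺ is the cathode (higher E°), Mn²⁺/Mn the anode: E°cell = +1.37 − (-1.20) = +2.57 V, n = 6.
Overall: Cr₂O₇²⁻(aq) + 14 H⁺(aq) + 3 Mn(s) → 2 Cr³⁺(aq) + 7 H₂O(l) + 3 Mn²⁺(aq)
Q = [Cr³⁺]^2·[Mn²⁺]^3 / ([Cr₂O₇²⁻]·[H⁺]^14); log Q = 17.593.
E = E° − (0.0592/n) log Q = +2.57 − (0.0592/6)(17.593) = +2.396 V.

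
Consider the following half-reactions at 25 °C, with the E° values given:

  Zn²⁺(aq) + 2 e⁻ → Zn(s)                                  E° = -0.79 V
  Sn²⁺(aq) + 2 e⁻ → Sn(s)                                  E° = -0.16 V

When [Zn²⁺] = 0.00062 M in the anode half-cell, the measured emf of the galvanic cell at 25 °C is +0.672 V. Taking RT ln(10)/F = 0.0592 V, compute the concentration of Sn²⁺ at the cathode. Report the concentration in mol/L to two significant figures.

Sn²⁺/Sn is the cathode, Zn²⁺/Zn the anode: E°cell = +0.63 V, n = 2.
Overall reaction: Sn²⁺(aq) + Zn(s) → Sn(s) + Zn²⁺(aq); Q = [Zn²⁺]^1/[Sn²⁺]^1.
From E = E° − (0.0592/n) log Q: log Q = (E° − E)·n/0.0592 = (+0.63 − (+0.672))·2/0.0592 = -1.4189.
So 1·log[Sn²⁺] = 1·log(0.00062) − log Q = -3.2076 − (-1.4189) = -1.7887; [Sn²⁺] = 10^(-1.7887) ≈ 0.016 M.

0.016 M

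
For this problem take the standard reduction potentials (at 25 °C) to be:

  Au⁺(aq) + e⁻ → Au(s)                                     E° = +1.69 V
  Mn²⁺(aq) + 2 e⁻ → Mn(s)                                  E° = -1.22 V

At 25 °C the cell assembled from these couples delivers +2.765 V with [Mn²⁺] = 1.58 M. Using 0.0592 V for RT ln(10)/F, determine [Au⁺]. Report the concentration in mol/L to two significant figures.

Au⁺/Au is the cathode, Mn²⁺/Mn the anode: E°cell = +2.91 V, n = 2.
Overall reaction: 2 Au⁺(aq) + Mn(s) → 2 Au(s) + Mn²⁺(aq); Q = [Mn²⁺]^1/[Au⁺]^2.
From E = E° − (0.0592/n) log Q: log Q = (E° − E)·n/0.0592 = (+2.91 − (+2.765))·2/0.0592 = 4.8986.
So 2·log[Au⁺] = 1·log(1.58) − log Q = 0.1987 − (4.8986) = -4.6999; log[Au⁺] = -4.6999 / 2 = -2.3500; [Au⁺] = 10^(-2.3500) ≈ 0.0045 M.

0.0045 M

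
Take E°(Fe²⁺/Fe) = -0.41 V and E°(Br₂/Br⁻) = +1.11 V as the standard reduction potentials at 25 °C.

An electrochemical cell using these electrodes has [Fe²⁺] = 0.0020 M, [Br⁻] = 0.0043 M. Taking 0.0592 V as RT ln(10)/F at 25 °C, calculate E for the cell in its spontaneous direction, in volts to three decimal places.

Br₂/Br⁻ is the cathode (higher E°), Fe²⁺/Fe the anode: E°cell = +1.11 − (-0.41) = +1.52 V, n = 2.
Overall: Br₂(l) + Fe(s) → 2 Br⁻(aq) + Fe²⁺(aq)
Q = [Br⁻]^2·[Fe²⁺]; log Q = -7.432.
E = E° − (0.0592/n) log Q = +1.52 − (0.0592/2)(-7.432) = +1.740 V.

+1.740 V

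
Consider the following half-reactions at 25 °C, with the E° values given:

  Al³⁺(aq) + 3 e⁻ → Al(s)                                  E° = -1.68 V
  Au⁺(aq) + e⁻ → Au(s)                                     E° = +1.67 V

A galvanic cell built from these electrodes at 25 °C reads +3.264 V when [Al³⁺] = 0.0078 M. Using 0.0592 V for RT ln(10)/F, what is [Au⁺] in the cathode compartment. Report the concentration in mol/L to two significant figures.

0.0070 M

Au⁺/Au is the cathode, Al³⁺/Al the anode: E°cell = +3.35 V, n = 3.
Overall reaction: 3 Au⁺(aq) + Al(s) → 3 Au(s) + Al³⁺(aq); Q = [Al³⁺]^1/[Au⁺]^3.
From E = E° − (0.0592/n) log Q: log Q = (E° − E)·n/0.0592 = (+3.35 − (+3.264))·3/0.0592 = 4.3581.
So 3·log[Au⁺] = 1·log(0.0078) − log Q = -2.1079 − (4.3581) = -6.4660; log[Au⁺] = -6.4660 / 3 = -2.1553; [Au⁺] = 10^(-2.1553) ≈ 0.0070 M.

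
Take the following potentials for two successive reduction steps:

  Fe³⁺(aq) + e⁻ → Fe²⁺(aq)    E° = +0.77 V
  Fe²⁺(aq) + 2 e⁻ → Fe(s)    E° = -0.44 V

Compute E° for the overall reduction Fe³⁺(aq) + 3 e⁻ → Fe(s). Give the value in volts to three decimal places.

-0.037 V

Standard free energies of sequential steps add: ΔG°₃ = ΔG°₁ + ΔG°₂, so n₃E°₃ = n₁E°₁ + n₂E°₂.
E°₃ = (1×+0.77 + 2×-0.44) / 3 = (-0.110) / 3 = -0.037 V.
E° values themselves are not directly additive — weighting by electron count is essential.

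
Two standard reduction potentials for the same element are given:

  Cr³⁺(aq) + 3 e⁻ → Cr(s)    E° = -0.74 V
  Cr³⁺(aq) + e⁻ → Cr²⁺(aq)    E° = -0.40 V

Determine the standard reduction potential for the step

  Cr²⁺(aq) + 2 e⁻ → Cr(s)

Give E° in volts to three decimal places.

-0.910 V

Sequential free energies add, so n₃E°₃ = n₁E°₁ + n₂E°₂.
With n₃ = 3, and the known step contributing 1×(-0.40) V, the unknown satisfies 2·E° = 3×(-0.74) − 1×(-0.40) = -1.820.
E° = -1.820 / 2 = -0.910 V.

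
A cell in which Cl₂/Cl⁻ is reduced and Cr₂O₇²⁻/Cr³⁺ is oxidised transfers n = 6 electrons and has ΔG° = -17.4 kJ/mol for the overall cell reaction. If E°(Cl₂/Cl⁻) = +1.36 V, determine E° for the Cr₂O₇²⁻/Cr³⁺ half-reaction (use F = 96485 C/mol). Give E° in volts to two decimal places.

E°cell = −ΔG°/(nF) = −(-17.4×10³)/((6)(96485)) = +0.030 V.
Since Cl₂/Cl⁻ is the cathode and Cr₂O₇²⁻/Cr³⁺ the anode, E°cell = E°(Cl₂/Cl⁻) − E°(Cr₂O₇²⁻/Cr³⁺).
So E°(Cr₂O₇²⁻/Cr³⁺) = E°(Cl₂/Cl⁻) − E°cell = (+1.36) − (+0.030) = +1.33 V.

+1.33 V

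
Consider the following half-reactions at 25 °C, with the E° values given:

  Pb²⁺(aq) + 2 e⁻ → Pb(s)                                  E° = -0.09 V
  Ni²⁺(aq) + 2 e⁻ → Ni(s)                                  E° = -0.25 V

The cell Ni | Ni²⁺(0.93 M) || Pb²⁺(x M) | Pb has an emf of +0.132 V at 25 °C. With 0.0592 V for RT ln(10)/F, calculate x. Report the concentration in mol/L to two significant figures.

Pb²⁺/Pb is the cathode, Ni²⁺/Ni the anode: E°cell = +0.16 V, n = 2.
Overall reaction: Pb²⁺(aq) + Ni(s) → Pb(s) + Ni²⁺(aq); Q = [Ni²⁺]^1/[Pb²⁺]^1.
From E = E° − (0.0592/n) log Q: log Q = (E° − E)·n/0.0592 = (+0.16 − (+0.132))·2/0.0592 = 0.9459.
So 1·log[Pb²⁺] = 1·log(0.93) − log Q = -0.0315 − (0.9459) = -0.9774; [Pb²⁺] = 10^(-0.9774) ≈ 0.11 M.

0.11 M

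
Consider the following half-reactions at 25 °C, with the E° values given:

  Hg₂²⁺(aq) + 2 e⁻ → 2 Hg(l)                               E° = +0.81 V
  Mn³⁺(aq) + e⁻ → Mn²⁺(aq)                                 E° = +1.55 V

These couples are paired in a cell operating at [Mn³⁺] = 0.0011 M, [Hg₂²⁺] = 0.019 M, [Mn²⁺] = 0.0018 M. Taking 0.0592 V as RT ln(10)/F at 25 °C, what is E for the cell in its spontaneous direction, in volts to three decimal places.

+0.778 V

Mn³⁺/Mn²⁺ is the cathode (higher E°), Hg₂²⁺/Hg the anode: E°cell = +1.55 − (+0.81) = +0.74 V, n = 2.
Overall: 2 Mn³⁺(aq) + 2 Hg(l) → 2 Mn²⁺(aq) + Hg₂²⁺(aq)
Q = [Mn²⁺]^2·[Hg₂²⁺] / ([Mn³⁺]^2); log Q = -1.293.
E = E° − (0.0592/n) log Q = +0.74 − (0.0592/2)(-1.293) = +0.778 V.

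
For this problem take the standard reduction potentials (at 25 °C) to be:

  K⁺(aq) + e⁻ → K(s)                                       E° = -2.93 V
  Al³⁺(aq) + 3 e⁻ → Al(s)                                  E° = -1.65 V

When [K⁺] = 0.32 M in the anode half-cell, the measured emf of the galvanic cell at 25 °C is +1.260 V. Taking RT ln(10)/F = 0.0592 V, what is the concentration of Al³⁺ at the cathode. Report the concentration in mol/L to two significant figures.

Al³⁺/Al is the cathode, K⁺/K the anode: E°cell = +1.28 V, n = 3.
Overall reaction: Al³⁺(aq) + 3 K(s) → Al(s) + 3 K⁺(aq); Q = [K⁺]^3/[Al³⁺]^1.
From E = E° − (0.0592/n) log Q: log Q = (E° − E)·n/0.0592 = (+1.28 − (+1.260))·3/0.0592 = 1.0135.
So 1·log[Al³⁺] = 3·log(0.32) − log Q = -1.4846 − (1.0135) = -2.4981; [Al³⁺] = 10^(-2.4981) ≈ 0.0032 M.

0.0032 M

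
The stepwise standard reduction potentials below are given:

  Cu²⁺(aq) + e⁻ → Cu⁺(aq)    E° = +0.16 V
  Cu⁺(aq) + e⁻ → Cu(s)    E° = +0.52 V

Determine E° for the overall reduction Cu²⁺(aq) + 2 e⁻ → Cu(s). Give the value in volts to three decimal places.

Adding the free-energy changes (−nFE°) of the two steps gives −n₃FE°₃ = −n₁FE°₁ − n₂FE°₂.
E°₃ = (1×+0.16 + 1×+0.52) / 2 = (+0.680) / 2 = +0.340 V.

+0.340 V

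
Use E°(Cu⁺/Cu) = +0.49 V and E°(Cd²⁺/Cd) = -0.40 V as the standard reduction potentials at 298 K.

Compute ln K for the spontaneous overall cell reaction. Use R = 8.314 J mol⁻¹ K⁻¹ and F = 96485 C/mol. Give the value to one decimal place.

Cathode: Cu⁺/Cu; anode: Cd²⁺/Cd. E°cell = (+0.49) − (-0.40) = +0.89 V, with n = 2.
ΔG° = −nFE° = −RT ln K, so ln K = nFE°/(RT) = (2)(96485)(+0.89) / ((8.314)(298)) = 69.319.

69.3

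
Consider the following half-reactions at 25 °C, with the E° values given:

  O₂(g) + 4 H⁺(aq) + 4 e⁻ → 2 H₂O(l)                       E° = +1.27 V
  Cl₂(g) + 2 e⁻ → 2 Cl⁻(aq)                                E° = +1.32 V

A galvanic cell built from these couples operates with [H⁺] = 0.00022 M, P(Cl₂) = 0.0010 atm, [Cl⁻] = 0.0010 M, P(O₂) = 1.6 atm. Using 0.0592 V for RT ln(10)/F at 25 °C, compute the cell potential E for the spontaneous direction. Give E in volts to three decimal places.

Cl₂/Cl⁻ is the cathode (higher E°), O₂/H₂O the anode: E°cell = +1.32 − (+1.27) = +0.05 V, n = 4.
Overall: 2 Cl₂(g) + 2 H₂O(l) → 4 Cl⁻(aq) + O₂(g) + 4 H⁺(aq)
Q = [Cl⁻]^4·P(O₂)·[H⁺]^4 / (P(Cl₂)^2); log Q = -20.426.
E = E° − (0.0592/n) log Q = +0.05 − (0.0592/4)(-20.426) = +0.352 V.

+0.352 V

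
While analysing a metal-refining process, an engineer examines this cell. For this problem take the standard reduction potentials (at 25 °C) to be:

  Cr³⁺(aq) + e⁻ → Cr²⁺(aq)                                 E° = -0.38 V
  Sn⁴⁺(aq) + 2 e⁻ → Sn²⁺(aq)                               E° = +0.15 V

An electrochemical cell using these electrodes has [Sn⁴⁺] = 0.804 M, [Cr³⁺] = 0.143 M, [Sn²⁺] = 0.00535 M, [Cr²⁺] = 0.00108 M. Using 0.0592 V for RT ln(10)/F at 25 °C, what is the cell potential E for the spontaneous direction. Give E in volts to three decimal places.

Sn⁴⁺/Sn²⁺ is the cathode (higher E°), Cr³⁺/Cr²⁺ the anode: E°cell = +0.15 − (-0.38) = +0.53 V, n = 2.
Overall: Sn⁴⁺(aq) + 2 Cr²⁺(aq) → Sn²⁺(aq) + 2 Cr³⁺(aq)
Q = [Sn²⁺]·[Cr³⁺]^2 / ([Sn⁴⁺]·[Cr²⁺]^2); log Q = 2.067.
E = E° − (0.0592/n) log Q = +0.53 − (0.0592/2)(2.067) = +0.469 V.

+0.469 V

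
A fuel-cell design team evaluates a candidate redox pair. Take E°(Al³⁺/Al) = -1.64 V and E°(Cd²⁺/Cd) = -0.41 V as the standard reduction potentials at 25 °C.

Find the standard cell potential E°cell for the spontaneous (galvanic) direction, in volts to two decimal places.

The Cd²⁺/Cd couple has the higher reduction potential, so it is the cathode; Al³⁺/Al is oxidised at the anode.
E°cell = E°(cathode) − E°(anode) = (-0.41) − (-1.64) = +1.23 V.

+1.23 V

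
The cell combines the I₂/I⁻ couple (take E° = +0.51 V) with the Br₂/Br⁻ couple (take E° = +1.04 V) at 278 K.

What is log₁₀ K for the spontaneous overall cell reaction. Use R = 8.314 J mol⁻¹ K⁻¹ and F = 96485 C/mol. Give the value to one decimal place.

19.2

Cathode: Br₂/Br⁻; anode: I₂/I⁻. E°cell = (+1.04) − (+0.51) = +0.53 V, with n = 2.
ΔG° = −nFE° = −RT ln K, so ln K = nFE°/(RT) = (2)(96485)(+0.53) / ((8.314)(278)) = 44.250.
log₁₀ K = 44.250 / ln 10 = 19.2.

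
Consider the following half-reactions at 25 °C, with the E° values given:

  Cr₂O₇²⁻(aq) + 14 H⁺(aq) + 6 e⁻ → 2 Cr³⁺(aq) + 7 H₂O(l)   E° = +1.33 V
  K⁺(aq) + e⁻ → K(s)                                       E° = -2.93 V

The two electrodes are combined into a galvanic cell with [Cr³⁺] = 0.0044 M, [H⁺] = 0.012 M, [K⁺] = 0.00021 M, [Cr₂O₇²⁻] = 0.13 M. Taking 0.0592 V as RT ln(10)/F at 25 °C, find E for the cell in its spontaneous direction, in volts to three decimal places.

Cr₂O₇²⁻/Cr³⁺ is the cathode (higher E°), K⁺/K the anode: E°cell = +1.33 − (-2.93) = +4.26 V, n = 6.
Overall: Cr₂O₇²⁻(aq) + 14 H⁺(aq) + 6 K(s) → 2 Cr³⁺(aq) + 7 H₂O(l) + 6 K⁺(aq)
Q = [Cr³⁺]^2·[K⁺]^6 / ([Cr₂O₇²⁻]·[H⁺]^14); log Q = 0.998.
E = E° − (0.0592/n) log Q = +4.26 − (0.0592/6)(0.998) = +4.250 V.

+4.250 V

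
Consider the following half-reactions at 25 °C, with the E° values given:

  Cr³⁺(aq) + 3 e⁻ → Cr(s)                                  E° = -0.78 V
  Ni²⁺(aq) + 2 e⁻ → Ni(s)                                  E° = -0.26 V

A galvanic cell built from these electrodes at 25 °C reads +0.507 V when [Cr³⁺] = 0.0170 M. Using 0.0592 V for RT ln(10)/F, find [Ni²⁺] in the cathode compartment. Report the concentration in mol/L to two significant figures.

Ni²⁺/Ni is the cathode, Cr³⁺/Cr the anode: E°cell = +0.52 V, n = 6.
Overall reaction: 3 Ni²⁺(aq) + 2 Cr(s) → 3 Ni(s) + 2 Cr³⁺(aq); Q = [Cr³⁺]^2/[Ni²⁺]^3.
From E = E° − (0.0592/n) log Q: log Q = (E° − E)·n/0.0592 = (+0.52 − (+0.507))·6/0.0592 = 1.3176.
So 3·log[Ni²⁺] = 2·log(0.017) − log Q = -3.5391 − (1.3176) = -4.8567; log[Ni²⁺] = -4.8567 / 3 = -1.6189; [Ni²⁺] = 10^(-1.6189) ≈ 0.024 M.

0.024 M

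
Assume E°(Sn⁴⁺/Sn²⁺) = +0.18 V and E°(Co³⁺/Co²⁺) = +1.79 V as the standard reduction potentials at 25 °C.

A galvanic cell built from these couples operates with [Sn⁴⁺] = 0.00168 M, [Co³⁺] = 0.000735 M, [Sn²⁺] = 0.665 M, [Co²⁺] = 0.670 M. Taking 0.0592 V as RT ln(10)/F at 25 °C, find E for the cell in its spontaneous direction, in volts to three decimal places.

+1.512 V

Co³⁺/Co²⁺ is the cathode (higher E°), Sn⁴⁺/Sn²⁺ the anode: E°cell = +1.79 − (+0.18) = +1.61 V, n = 2.
Overall: 2 Co³⁺(aq) + Sn²⁺(aq) → 2 Co²⁺(aq) + Sn⁴⁺(aq)
Q = [Co²⁺]^2·[Sn⁴⁺] / ([Co³⁺]^2·[Sn²⁺]); log Q = 3.322.
E = E° − (0.0592/n) log Q = +1.61 − (0.0592/2)(3.322) = +1.512 V.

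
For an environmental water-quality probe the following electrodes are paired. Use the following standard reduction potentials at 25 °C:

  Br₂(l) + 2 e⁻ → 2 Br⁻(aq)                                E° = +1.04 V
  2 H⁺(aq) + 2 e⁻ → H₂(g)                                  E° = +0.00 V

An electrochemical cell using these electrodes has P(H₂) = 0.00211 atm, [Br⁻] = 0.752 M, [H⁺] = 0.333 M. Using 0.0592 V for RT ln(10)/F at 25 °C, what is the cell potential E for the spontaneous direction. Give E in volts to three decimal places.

Br₂/Br⁻ is the cathode (higher E°), H⁺/H₂ the anode: E°cell = +1.04 − (+0.00) = +1.04 V, n = 2.
Overall: Br₂(l) + H₂(g) → 2 Br⁻(aq) + 2 H⁺(aq)
Q = [Br⁻]^2·[H⁺]^2 / (P(H₂)); log Q = 1.473.
E = E° − (0.0592/n) log Q = +1.04 − (0.0592/2)(1.473) = +0.996 V.

+0.996 V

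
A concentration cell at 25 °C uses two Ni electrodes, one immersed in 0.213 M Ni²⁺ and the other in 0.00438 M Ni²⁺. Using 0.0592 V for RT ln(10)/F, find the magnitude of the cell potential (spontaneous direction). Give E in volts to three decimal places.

For a concentration cell E°cell = 0. The 0.213 M side is the cathode (reduction is favoured where [Ni²⁺] is higher).
With n = 2, E = −(0.0592/2) log([Ni²⁺]ₐₙ/[Ni²⁺]꜀ₐₜ) = −(0.0592/2) log(0.00438/0.213) = −(0.0592/2)(-1.687) = +0.050 V.

+0.050 V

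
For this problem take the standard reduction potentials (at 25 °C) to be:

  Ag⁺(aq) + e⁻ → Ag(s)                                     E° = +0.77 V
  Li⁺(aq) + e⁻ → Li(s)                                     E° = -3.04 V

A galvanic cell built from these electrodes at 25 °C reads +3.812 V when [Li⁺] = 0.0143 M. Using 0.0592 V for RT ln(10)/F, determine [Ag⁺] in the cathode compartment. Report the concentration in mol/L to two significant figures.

Ag⁺/Ag is the cathode, Li⁺/Li the anode: E°cell = +3.81 V, n = 1.
Overall reaction: Ag⁺(aq) + Li(s) → Ag(s) + Li⁺(aq); Q = [Li⁺]^1/[Ag⁺]^1.
From E = E° − (0.0592/n) log Q: log Q = (E° − E)·n/0.0592 = (+3.81 − (+3.812))·1/0.0592 = -0.0338.
So 1·log[Ag⁺] = 1·log(0.0143) − log Q = -1.8447 − (-0.0338) = -1.8109; [Ag⁺] = 10^(-1.8109) ≈ 0.015 M.

0.015 M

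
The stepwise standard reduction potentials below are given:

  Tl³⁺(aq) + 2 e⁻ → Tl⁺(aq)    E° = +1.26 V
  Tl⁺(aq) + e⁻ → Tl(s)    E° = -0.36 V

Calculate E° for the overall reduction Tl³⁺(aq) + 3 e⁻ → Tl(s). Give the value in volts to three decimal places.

+0.720 V

Adding the free-energy changes (−nFE°) of the two steps gives −n₃FE°₃ = −n₁FE°₁ − n₂FE°₂.
E°₃ = (2×+1.26 + 1×-0.36) / 3 = (+2.160) / 3 = +0.720 V.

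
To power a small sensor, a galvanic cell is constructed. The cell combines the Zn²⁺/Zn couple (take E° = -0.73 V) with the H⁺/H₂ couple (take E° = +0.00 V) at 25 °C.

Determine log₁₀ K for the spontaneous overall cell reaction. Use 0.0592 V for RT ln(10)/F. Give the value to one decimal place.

24.7

Cathode: H⁺/H₂; anode: Zn²⁺/Zn. E°cell = +0.73 V, n = 2.
log K = nE°cell / 0.0592 = (2)(+0.73) / 0.0592 = 24.7.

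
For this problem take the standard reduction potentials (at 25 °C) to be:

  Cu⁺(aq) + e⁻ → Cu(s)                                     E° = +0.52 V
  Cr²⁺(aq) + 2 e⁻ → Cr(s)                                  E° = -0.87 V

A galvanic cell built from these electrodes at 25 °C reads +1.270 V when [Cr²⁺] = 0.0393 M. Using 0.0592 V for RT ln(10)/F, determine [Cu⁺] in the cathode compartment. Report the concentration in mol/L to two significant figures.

Cu⁺/Cu is the cathode, Cr²⁺/Cr the anode: E°cell = +1.39 V, n = 2.
Overall reaction: 2 Cu⁺(aq) + Cr(s) → 2 Cu(s) + Cr²⁺(aq); Q = [Cr²⁺]^1/[Cu⁺]^2.
From E = E° − (0.0592/n) log Q: log Q = (E° − E)·n/0.0592 = (+1.39 − (+1.270))·2/0.0592 = 4.0541.
So 2·log[Cu⁺] = 1·log(0.0393) − log Q = -1.4056 − (4.0541) = -5.4597; log[Cu⁺] = -5.4597 / 2 = -2.7298; [Cu⁺] = 10^(-2.7298) ≈ 0.0019 M.

0.0019 M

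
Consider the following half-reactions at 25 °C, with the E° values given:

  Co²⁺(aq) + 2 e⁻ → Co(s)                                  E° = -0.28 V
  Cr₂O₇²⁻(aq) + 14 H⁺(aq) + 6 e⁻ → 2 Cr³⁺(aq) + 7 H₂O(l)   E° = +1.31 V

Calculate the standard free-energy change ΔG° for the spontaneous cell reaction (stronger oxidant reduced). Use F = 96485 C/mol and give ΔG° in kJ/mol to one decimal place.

-920.5 kJ/mol

Cr₂O₇²⁻/Cr³⁺ (E° = +1.31 V) is the cathode; Co²⁺/Co (E° = -0.28 V) is the anode, so E°cell = +1.59 V.
Balancing electrons gives n = 6 (lcm of 6 and 2).
ΔG° = −nFE° = −(6)(96485)(+1.59) = -920,467 J = -920.5 kJ/mol.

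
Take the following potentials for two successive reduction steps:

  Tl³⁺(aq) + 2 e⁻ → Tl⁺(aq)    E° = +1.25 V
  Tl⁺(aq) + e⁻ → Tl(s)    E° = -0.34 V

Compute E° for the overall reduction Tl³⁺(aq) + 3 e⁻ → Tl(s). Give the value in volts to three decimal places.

Since ΔG° = −nFE° is additive over sequential reductions, n₃E°₃ = n₁E°₁ + n₂E°₂.
E°₃ = (2×+1.25 + 1×-0.34) / 3 = (+2.160) / 3 = +0.720 V.
E° values themselves are not directly additive — weighting by electron count is essential.

+0.720 V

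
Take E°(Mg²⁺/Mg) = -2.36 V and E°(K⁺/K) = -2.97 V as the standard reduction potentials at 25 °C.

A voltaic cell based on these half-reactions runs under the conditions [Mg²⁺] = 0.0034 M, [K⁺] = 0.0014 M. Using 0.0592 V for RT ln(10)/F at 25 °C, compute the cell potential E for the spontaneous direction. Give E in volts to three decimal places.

+0.706 V

Mg²⁺/Mg is the cathode (higher E°), K⁺/K the anode: E°cell = -2.36 − (-2.97) = +0.61 V, n = 2.
Overall: Mg²⁺(aq) + 2 K(s) → Mg(s) + 2 K⁺(aq)
Q = [K⁺]^2 / ([Mg²⁺]); log Q = -3.239.
E = E° − (0.0592/n) log Q = +0.61 − (0.0592/2)(-3.239) = +0.706 V.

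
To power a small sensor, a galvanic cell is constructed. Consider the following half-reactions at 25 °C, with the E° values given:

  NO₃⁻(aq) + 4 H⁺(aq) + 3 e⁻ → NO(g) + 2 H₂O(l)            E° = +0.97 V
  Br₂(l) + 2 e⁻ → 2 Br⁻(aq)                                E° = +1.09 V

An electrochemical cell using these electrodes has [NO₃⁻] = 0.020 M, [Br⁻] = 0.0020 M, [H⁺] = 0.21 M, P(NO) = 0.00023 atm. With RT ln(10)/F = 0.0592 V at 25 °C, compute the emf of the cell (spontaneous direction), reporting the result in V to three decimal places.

+0.295 V

Br₂/Br⁻ is the cathode (higher E°), NO₃⁻/NO the anode: E°cell = +1.09 − (+0.97) = +0.12 V, n = 6.
Overall: 3 Br₂(l) + 2 NO(g) + 4 H₂O(l) → 6 Br⁻(aq) + 2 NO₃⁻(aq) + 8 H⁺(aq)
Q = [Br⁻]^6·[NO₃⁻]^2·[H⁺]^8 / (P(NO)^2); log Q = -17.737.
E = E° − (0.0592/n) log Q = +0.12 − (0.0592/6)(-17.737) = +0.295 V.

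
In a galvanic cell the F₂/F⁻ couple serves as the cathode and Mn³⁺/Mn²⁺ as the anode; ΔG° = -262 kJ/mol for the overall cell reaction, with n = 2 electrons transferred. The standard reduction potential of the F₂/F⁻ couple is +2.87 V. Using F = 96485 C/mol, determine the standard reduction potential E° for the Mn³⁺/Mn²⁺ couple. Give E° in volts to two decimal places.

E°cell = −ΔG°/(nF) = −(-262×10³)/((2)(96485)) = +1.358 V.
Since F₂/F⁻ is the cathode and Mn³⁺/Mn²⁺ the anode, E°cell = E°(F₂/F⁻) − E°(Mn³⁺/Mn²⁺).
So E°(Mn³⁺/Mn²⁺) = E°(F₂/F⁻) − E°cell = (+2.87) − (+1.358) = +1.51 V.

+1.51 V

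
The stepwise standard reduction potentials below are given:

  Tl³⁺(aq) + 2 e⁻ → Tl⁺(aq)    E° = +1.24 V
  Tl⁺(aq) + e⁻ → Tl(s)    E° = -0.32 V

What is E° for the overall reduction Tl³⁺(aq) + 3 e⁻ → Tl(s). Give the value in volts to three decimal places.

Adding the free-energy changes (−nFE°) of the two steps gives −n₃FE°₃ = −n₁FE°₁ − n₂FE°₂.
E°₃ = (2×+1.24 + 1×-0.32) / 3 = (+2.160) / 3 = +0.720 V.

+0.720 V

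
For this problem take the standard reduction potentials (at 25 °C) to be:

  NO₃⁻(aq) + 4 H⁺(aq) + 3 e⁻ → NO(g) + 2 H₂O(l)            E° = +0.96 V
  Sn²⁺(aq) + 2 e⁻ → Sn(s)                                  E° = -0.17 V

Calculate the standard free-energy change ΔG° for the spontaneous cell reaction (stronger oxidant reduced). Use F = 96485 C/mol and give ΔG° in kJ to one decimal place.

-654.2 kJ

NO₃⁻/NO (E° = +0.96 V) is the cathode; Sn²⁺/Sn (E° = -0.17 V) is the anode, so E°cell = +1.13 V.
Balancing electrons gives n = 6 (lcm of 3 and 2).
ΔG° = −nFE° = −(6)(96485)(+1.13) = -654,168 J = -654.2 kJ.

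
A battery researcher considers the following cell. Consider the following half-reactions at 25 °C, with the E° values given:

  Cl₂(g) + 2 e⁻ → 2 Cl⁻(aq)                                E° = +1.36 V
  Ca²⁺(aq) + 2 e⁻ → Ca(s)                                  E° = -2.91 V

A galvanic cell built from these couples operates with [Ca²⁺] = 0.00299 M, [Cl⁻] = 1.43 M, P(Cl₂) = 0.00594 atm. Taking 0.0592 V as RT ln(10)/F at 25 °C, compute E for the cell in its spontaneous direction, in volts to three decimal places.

+4.270 V

Cl₂/Cl⁻ is the cathode (higher E°), Ca²⁺/Ca the anode: E°cell = +1.36 − (-2.91) = +4.27 V, n = 2.
Overall: Cl₂(g) + Ca(s) → 2 Cl⁻(aq) + Ca²⁺(aq)
Q = [Cl⁻]^2·[Ca²⁺] / (P(Cl₂)); log Q = 0.013.
E = E° − (0.0592/n) log Q = +4.27 − (0.0592/2)(0.013) = +4.270 V.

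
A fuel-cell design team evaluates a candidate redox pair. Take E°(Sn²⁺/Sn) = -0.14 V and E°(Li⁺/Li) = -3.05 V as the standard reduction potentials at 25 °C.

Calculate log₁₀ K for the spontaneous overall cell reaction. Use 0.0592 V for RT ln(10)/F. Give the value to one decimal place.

98.3

Cathode: Sn²⁺/Sn; anode: Li⁺/Li. E°cell = +2.91 V, n = 2.
log K = nE°cell / 0.0592 = (2)(+2.91) / 0.0592 = 98.3.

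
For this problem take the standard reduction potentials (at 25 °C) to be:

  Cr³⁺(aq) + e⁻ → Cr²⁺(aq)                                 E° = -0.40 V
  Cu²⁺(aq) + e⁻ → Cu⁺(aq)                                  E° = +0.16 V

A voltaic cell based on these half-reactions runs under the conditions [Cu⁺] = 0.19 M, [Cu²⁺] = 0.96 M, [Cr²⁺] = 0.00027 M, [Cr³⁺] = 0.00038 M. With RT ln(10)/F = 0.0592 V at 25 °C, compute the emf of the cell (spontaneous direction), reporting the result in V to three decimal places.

Cu²⁺/Cu⁺ is the cathode (higher E°), Cr³⁺/Cr²⁺ the anode: E°cell = +0.16 − (-0.40) = +0.56 V, n = 1.
Overall: Cu²⁺(aq) + Cr²⁺(aq) → Cu⁺(aq) + Cr³⁺(aq)
Q = [Cu⁺]·[Cr³⁺] / ([Cu²⁺]·[Cr²⁺]); log Q = -0.555.
E = E° − (0.0592/n) log Q = +0.56 − (0.0592/1)(-0.555) = +0.593 V.

+0.593 V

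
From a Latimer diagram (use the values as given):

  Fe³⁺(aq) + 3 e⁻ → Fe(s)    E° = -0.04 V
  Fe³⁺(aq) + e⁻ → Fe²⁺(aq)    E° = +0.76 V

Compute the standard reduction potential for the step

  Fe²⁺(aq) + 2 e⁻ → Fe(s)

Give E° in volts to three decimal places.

-0.440 V

Sequential free energies add, so n₃E°₃ = n₁E°₁ + n₂E°₂.
With n₃ = 3, and the known step contributing 1×(+0.76) V, the unknown satisfies 2·E° = 3×(-0.04) − 1×(+0.76) = -0.880.
E° = -0.880 / 2 = -0.440 V.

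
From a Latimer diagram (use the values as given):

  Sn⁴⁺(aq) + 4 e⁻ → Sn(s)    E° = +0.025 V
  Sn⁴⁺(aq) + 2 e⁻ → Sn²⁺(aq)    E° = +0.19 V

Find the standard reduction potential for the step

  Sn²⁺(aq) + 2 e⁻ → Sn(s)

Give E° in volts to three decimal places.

-0.140 V

Sequential free energies add, so n₃E°₃ = n₁E°₁ + n₂E°₂.
With n₃ = 4, and the known step contributing 2×(+0.19) V, the unknown satisfies 2·E° = 4×(+0.025) − 2×(+0.19) = -0.280.
E° = -0.280 / 2 = -0.140 V.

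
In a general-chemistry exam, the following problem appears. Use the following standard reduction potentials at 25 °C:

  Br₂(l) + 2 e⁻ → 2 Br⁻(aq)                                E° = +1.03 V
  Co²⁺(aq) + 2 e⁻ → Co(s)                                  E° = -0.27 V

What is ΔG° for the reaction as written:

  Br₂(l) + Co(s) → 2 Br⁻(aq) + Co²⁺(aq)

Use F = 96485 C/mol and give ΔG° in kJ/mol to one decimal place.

As written, Br₂/Br⁻ is reduced (cathode) and Co²⁺/Co is oxidised (anode), so E°cell = (+1.03) − (-0.27) = +1.30 V.
Balancing electrons gives n = 2.
ΔG° = −nFE° = −(2)(96485)(+1.30) = -250,861 J = -250.9 kJ/mol.

-250.9 kJ/mol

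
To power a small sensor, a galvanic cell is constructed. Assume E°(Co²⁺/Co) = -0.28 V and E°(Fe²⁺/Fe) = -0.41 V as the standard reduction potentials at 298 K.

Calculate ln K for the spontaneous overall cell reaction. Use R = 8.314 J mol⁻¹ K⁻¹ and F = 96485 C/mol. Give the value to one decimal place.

10.1

Cathode: Co²⁺/Co; anode: Fe²⁺/Fe. E°cell = (-0.28) − (-0.41) = +0.13 V, with n = 2.
ΔG° = −nFE° = −RT ln K, so ln K = nFE°/(RT) = (2)(96485)(+0.13) / ((8.314)(298)) = 10.125.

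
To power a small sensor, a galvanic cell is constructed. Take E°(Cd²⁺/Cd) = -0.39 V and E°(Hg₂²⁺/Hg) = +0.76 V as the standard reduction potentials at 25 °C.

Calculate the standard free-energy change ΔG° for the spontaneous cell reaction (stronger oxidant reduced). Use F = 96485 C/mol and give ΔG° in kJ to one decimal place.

-221.9 kJ

Hg₂²⁺/Hg (E° = +0.76 V) is the cathode; Cd²⁺/Cd (E° = -0.39 V) is the anode, so E°cell = +1.15 V.
Balancing electrons gives n = 2 (lcm of 2 and 2).
ΔG° = −nFE° = −(2)(96485)(+1.15) = -221,915 J = -221.9 kJ.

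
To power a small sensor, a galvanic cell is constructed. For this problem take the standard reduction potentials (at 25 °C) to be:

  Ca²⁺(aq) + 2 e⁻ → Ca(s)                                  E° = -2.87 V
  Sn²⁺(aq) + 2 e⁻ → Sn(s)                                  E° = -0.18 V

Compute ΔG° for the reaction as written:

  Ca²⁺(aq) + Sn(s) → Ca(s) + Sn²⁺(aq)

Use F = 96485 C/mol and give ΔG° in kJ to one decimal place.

+519.1 kJ

As written, Ca²⁺/Ca is reduced (cathode) and Sn²⁺/Sn is oxidised (anode), so E°cell = (-2.87) − (-0.18) = -2.69 V.
Balancing electrons gives n = 2.
ΔG° = −nFE° = −(2)(96485)(-2.69) = 519,089 J = +519.1 kJ.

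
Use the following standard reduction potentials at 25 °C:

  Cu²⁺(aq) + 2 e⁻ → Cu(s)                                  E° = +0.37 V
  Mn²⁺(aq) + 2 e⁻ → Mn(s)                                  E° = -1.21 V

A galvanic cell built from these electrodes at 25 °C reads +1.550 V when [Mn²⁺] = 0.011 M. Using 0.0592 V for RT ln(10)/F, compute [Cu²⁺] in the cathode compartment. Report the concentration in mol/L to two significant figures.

0.0011 M

Cu²⁺/Cu is the cathode, Mn²⁺/Mn the anode: E°cell = +1.58 V, n = 2.
Overall reaction: Cu²⁺(aq) + Mn(s) → Cu(s) + Mn²⁺(aq); Q = [Mn²⁺]^1/[Cu²⁺]^1.
From E = E° − (0.0592/n) log Q: log Q = (E° − E)·n/0.0592 = (+1.58 − (+1.550))·2/0.0592 = 1.0135.
So 1·log[Cu²⁺] = 1·log(0.011) − log Q = -1.9586 − (1.0135) = -2.9721; [Cu²⁺] = 10^(-2.9721) ≈ 0.0011 M.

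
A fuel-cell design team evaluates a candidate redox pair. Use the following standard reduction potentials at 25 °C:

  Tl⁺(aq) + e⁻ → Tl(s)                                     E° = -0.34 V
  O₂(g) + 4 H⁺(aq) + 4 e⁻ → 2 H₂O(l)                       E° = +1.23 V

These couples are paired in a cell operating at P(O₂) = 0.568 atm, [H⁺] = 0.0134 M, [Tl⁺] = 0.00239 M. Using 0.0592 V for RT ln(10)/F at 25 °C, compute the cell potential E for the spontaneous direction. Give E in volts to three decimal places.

+1.611 V

O₂/H₂O is the cathode (higher E°), Tl⁺/Tl the anode: E°cell = +1.23 − (-0.34) = +1.57 V, n = 4.
Overall: O₂(g) + 4 H⁺(aq) + 4 Tl(s) → 2 H₂O(l) + 4 Tl⁺(aq)
Q = [Tl⁺]^4 / (P(O₂)·[H⁺]^4); log Q = -2.749.
E = E° − (0.0592/n) log Q = +1.57 − (0.0592/4)(-2.749) = +1.611 V.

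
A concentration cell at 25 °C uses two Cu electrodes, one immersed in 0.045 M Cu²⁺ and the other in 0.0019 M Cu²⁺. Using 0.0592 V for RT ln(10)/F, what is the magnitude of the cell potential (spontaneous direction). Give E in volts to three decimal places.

+0.041 V

For a concentration cell E°cell = 0. The 0.045 M side is the cathode (reduction is favoured where [Cu²⁺] is higher).
With n = 2, E = −(0.0592/2) log([Cu²⁺]ₐₙ/[Cu²⁺]꜀ₐₜ) = −(0.0592/2) log(0.0019/0.045) = −(0.0592/2)(-1.374) = +0.041 V.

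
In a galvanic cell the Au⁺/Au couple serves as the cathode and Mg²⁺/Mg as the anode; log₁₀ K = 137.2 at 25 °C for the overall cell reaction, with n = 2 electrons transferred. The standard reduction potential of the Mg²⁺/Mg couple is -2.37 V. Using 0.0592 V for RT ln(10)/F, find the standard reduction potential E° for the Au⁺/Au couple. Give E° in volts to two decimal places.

E°cell = (0.0592/n)·log K = (0.0592/2)(137.2) = +4.061 V.
Since Au⁺/Au is the cathode and Mg²⁺/Mg the anode, E°cell = E°(Au⁺/Au) − E°(Mg²⁺/Mg).
So E°(Au⁺/Au) = E°cell + E°(Mg²⁺/Mg) = +4.061 + (-2.37) = +1.69 V.

+1.69 V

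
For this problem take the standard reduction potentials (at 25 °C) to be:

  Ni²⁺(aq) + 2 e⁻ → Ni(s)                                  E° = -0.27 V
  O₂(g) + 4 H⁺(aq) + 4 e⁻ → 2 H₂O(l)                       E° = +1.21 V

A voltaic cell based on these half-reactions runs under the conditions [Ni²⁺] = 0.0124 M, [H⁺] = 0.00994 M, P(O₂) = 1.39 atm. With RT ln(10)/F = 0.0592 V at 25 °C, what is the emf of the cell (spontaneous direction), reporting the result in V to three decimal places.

+1.420 V

O₂/H₂O is the cathode (higher E°), Ni²⁺/Ni the anode: E°cell = +1.21 − (-0.27) = +1.48 V, n = 4.
Overall: O₂(g) + 4 H⁺(aq) + 2 Ni(s) → 2 H₂O(l) + 2 Ni²⁺(aq)
Q = [Ni²⁺]^2 / (P(O₂)·[H⁺]^4); log Q = 4.054.
E = E° − (0.0592/n) log Q = +1.48 − (0.0592/4)(4.054) = +1.420 V.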